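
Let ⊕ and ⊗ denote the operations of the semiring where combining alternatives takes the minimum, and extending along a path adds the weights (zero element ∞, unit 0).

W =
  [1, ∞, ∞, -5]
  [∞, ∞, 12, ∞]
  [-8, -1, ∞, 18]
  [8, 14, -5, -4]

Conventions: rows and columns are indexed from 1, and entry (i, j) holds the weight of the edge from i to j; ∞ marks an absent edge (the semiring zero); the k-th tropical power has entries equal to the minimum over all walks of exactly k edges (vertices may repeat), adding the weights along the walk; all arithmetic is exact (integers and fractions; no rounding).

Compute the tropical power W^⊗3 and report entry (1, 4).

W^⊗2:
  [2, 9, -10, -9]
  [4, 11, ∞, 30]
  [-7, 32, 11, -13]
  [-13, -6, -9, -8]
W^⊗3:
  [-18, -11, -14, -13]
  [5, 44, 23, -1]
  [-6, 1, -18, -17]
  [-17, -10, -13, -18]
Key observation: the optimum is the walk 1->4->4->4, with weight (-5) + (-4) + (-4) = -13.
Optimal value attained by: walk 1->4->4->4.
Answer: (W^⊗3)[1][4] = -13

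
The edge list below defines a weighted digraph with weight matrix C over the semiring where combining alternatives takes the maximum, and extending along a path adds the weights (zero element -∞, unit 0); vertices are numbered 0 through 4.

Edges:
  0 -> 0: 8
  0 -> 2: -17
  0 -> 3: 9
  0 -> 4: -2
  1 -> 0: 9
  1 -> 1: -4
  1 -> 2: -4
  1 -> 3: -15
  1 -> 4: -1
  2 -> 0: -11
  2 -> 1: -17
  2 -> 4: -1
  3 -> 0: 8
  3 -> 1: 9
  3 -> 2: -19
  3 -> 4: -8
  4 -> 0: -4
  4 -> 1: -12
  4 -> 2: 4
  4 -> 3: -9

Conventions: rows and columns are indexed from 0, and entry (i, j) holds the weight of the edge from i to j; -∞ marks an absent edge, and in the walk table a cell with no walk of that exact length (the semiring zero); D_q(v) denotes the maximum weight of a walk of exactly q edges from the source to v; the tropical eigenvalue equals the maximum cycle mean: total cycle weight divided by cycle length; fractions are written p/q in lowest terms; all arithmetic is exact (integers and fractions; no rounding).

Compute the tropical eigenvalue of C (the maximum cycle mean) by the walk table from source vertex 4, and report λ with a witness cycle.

q=0: [-∞, -∞, -∞, -∞, 0]
q=1: [-4, -12, 4, -9, -∞]
q=2: [4, 0, -16, 5, 3]
q=3: [13, 14, 7, 13, 2]
q=4: [23, 22, 10, 22, 13]
q=5: [31, 31, 18, 32, 21]
Optimal cycle mean attained by: cycle 0->3->1->0, total 9 + 9 + 9, length 3.
Answer: λ = 9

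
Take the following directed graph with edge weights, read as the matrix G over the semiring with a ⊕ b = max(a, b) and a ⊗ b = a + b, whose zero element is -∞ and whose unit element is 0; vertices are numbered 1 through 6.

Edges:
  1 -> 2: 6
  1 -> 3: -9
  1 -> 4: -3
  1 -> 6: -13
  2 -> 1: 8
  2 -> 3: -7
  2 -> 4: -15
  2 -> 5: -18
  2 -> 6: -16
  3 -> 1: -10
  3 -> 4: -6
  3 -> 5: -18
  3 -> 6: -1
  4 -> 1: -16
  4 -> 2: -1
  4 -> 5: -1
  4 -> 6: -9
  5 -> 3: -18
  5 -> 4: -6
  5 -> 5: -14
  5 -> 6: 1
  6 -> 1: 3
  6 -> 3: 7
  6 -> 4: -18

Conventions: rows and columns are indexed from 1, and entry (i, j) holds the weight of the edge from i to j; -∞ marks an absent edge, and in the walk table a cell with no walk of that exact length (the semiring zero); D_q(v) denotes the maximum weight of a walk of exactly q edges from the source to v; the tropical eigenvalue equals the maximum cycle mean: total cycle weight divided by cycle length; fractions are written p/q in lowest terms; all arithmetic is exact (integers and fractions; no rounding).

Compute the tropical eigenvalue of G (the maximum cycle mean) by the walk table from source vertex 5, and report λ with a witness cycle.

q=0: [-∞, -∞, -∞, -∞, 0, -∞]
q=1: [-∞, -∞, -18, -6, -14, 1]
q=2: [4, -7, 8, -17, -7, -13]
q=3: [1, 10, -5, 2, -10, 7]
q=4: [18, 7, 14, -2, 1, -6]
q=5: [15, 24, 9, 15, -3, 13]
q=6: [32, 21, 20, 12, 14, 8]
Optimal cycle mean attained by: cycle 1->2->1, total 6 + 8, length 2.
Answer: λ = 7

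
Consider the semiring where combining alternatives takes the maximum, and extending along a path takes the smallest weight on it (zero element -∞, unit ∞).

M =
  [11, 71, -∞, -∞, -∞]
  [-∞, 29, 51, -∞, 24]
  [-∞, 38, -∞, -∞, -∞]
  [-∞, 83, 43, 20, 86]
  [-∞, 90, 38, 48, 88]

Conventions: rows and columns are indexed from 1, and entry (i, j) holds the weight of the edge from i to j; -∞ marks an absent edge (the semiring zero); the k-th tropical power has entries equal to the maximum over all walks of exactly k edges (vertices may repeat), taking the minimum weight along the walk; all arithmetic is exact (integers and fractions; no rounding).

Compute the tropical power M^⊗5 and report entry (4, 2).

M^⊗2:
  [11, 29, 51, -∞, 24]
  [-∞, 38, 29, 24, 24]
  [-∞, 29, 38, -∞, 24]
  [-∞, 86, 51, 48, 86]
  [-∞, 88, 51, 48, 88]
M^⊗3:
  [11, 38, 29, 24, 24]
  [-∞, 29, 38, 24, 24]
  [-∞, 38, 29, 24, 24]
  [-∞, 86, 51, 48, 86]
  [-∞, 88, 51, 48, 88]
M^⊗4:
  [11, 29, 38, 24, 24]
  [-∞, 38, 29, 24, 24]
  [-∞, 29, 38, 24, 24]
  [-∞, 86, 51, 48, 86]
  [-∞, 88, 51, 48, 88]
M^⊗5:
  [11, 38, 29, 24, 24]
  [-∞, 29, 38, 24, 24]
  [-∞, 38, 29, 24, 24]
  [-∞, 86, 51, 48, 86]
  [-∞, 88, 51, 48, 88]
Key observation: the optimum is the walk 4->5->5->5->5->2, with weight 86 min 88 min 88 min 88 min 90 = 86.
Optimal value attained by: walk 4->5->5->5->5->2.
Answer: (M^⊗5)[4][2] = 86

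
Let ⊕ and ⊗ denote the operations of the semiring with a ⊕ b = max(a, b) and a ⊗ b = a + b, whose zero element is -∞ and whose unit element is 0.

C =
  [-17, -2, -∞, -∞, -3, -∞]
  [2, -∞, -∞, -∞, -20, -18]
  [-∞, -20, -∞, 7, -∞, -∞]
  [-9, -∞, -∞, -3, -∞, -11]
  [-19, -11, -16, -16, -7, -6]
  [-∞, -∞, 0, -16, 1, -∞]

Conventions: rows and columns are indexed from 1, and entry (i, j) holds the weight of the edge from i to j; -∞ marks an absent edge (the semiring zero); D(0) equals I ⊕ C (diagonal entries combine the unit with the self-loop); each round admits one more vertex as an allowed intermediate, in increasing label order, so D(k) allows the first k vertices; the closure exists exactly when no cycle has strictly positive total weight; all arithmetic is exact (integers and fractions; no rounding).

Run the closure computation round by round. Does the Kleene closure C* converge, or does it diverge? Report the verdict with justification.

D(0):
  [0, -2, -∞, -∞, -3, -∞]
  [2, 0, -∞, -∞, -20, -18]
  [-∞, -20, 0, 7, -∞, -∞]
  [-9, -∞, -∞, 0, -∞, -11]
  [-19, -11, -16, -16, 0, -6]
  [-∞, -∞, 0, -16, 1, 0]
D(1):
  [0, -2, -∞, -∞, -3, -∞]
  [2, 0, -∞, -∞, -1, -18]
  [-∞, -20, 0, 7, -∞, -∞]
  [-9, -11, -∞, 0, -12, -11]
  [-19, -11, -16, -16, 0, -6]
  [-∞, -∞, 0, -16, 1, 0]
D(2):
  [0, -2, -∞, -∞, -3, -20]
  [2, 0, -∞, -∞, -1, -18]
  [-18, -20, 0, 7, -21, -38]
  [-9, -11, -∞, 0, -12, -11]
  [-9, -11, -16, -16, 0, -6]
  [-∞, -∞, 0, -16, 1, 0]
D(3):
  [0, -2, -∞, -∞, -3, -20]
  [2, 0, -∞, -∞, -1, -18]
  [-18, -20, 0, 7, -21, -38]
  [-9, -11, -∞, 0, -12, -11]
  [-9, -11, -16, -9, 0, -6]
  [-18, -20, 0, 7, 1, 0]
D(4):
  [0, -2, -∞, -∞, -3, -20]
  [2, 0, -∞, -∞, -1, -18]
  [-2, -4, 0, 7, -5, -4]
  [-9, -11, -∞, 0, -12, -11]
  [-9, -11, -16, -9, 0, -6]
  [-2, -4, 0, 7, 1, 0]
D(5):
  [0, -2, -19, -12, -3, -9]
  [2, 0, -17, -10, -1, -7]
  [-2, -4, 0, 7, -5, -4]
  [-9, -11, -28, 0, -12, -11]
  [-9, -11, -16, -9, 0, -6]
  [-2, -4, 0, 7, 1, 0]
D(6):
  [0, -2, -9, -2, -3, -9]
  [2, 0, -7, 0, -1, -7]
  [-2, -4, 0, 7, -3, -4]
  [-9, -11, -11, 0, -10, -11]
  [-8, -10, -6, 1, 0, -6]
  [-2, -4, 0, 7, 1, 0]
Key observation: every diagonal entry stays at the unit through all rounds, so no improving cycle exists.
Answer: CONVERGES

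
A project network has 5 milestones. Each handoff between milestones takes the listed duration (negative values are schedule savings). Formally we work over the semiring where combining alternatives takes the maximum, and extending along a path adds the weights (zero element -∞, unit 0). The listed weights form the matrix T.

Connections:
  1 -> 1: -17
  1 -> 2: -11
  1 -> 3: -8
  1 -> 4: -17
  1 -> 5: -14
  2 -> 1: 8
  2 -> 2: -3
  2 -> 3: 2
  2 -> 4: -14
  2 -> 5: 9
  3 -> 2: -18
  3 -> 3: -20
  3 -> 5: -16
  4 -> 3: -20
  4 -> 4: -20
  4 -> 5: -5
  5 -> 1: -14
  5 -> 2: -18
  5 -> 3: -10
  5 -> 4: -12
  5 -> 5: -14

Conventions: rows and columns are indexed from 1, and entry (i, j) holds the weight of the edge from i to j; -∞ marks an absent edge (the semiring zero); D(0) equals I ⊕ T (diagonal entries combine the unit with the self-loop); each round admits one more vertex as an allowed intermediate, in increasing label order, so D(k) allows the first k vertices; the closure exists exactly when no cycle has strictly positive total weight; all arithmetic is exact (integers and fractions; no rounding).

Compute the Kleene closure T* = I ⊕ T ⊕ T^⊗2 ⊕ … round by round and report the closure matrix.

D(0):
  [0, -11, -8, -17, -14]
  [8, 0, 2, -14, 9]
  [-∞, -18, 0, -∞, -16]
  [-∞, -∞, -20, 0, -5]
  [-14, -18, -10, -12, 0]
D(1):
  [0, -11, -8, -17, -14]
  [8, 0, 2, -9, 9]
  [-∞, -18, 0, -∞, -16]
  [-∞, -∞, -20, 0, -5]
  [-14, -18, -10, -12, 0]
D(2):
  [0, -11, -8, -17, -2]
  [8, 0, 2, -9, 9]
  [-10, -18, 0, -27, -9]
  [-∞, -∞, -20, 0, -5]
  [-10, -18, -10, -12, 0]
D(3):
  [0, -11, -8, -17, -2]
  [8, 0, 2, -9, 9]
  [-10, -18, 0, -27, -9]
  [-30, -38, -20, 0, -5]
  [-10, -18, -10, -12, 0]
D(4):
  [0, -11, -8, -17, -2]
  [8, 0, 2, -9, 9]
  [-10, -18, 0, -27, -9]
  [-30, -38, -20, 0, -5]
  [-10, -18, -10, -12, 0]
D(5):
  [0, -11, -8, -14, -2]
  [8, 0, 2, -3, 9]
  [-10, -18, 0, -21, -9]
  [-15, -23, -15, 0, -5]
  [-10, -18, -10, -12, 0]
Answer: T* = [[0, -11, -8, -14, -2], [8, 0, 2, -3, 9], [-10, -18, 0, -21, -9], [-15, -23, -15, 0, -5], [-10, -18, -10, -12, 0]]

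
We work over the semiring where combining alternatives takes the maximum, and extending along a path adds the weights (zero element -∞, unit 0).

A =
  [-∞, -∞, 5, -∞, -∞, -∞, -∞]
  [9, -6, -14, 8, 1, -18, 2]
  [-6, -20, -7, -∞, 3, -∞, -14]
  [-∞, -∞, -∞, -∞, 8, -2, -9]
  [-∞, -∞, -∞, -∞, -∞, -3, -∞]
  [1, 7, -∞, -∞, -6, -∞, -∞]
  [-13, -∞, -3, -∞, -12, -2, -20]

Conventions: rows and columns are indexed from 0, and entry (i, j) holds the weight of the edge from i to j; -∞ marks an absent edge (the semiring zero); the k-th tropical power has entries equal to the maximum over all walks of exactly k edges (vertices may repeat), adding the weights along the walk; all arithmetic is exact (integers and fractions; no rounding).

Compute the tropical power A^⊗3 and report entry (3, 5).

A^⊗2:
  [-1, -15, -2, -∞, 8, -∞, -9]
  [3, -11, 14, 2, 16, 6, -1]
  [-11, -26, -1, -12, -4, 0, -18]
  [-1, 5, -12, -∞, -8, 5, -29]
  [-2, 4, -∞, -∞, -9, -∞, -∞]
  [16, 1, 6, 15, 8, -9, 9]
  [-1, 5, -8, -∞, 0, -15, -17]
A^⊗3:
  [-6, -21, 4, -7, 1, 5, -13]
  [8, 13, 8, -3, 17, 13, 0]
  [1, 7, -6, -18, 2, -7, -15]
  [14, 12, 4, 13, 6, -11, 7]
  [13, -2, 3, 12, 5, -12, 6]
  [10, -2, 21, 9, 23, 13, 6]
  [14, -1, 4, 13, 6, -3, 7]
Key observation: the optimum is the walk 3->5->4->5, with weight (-2) + (-6) + (-3) = -11.
Optimal value attained by: walk 3->5->4->5.
Answer: (A^⊗3)[3][5] = -11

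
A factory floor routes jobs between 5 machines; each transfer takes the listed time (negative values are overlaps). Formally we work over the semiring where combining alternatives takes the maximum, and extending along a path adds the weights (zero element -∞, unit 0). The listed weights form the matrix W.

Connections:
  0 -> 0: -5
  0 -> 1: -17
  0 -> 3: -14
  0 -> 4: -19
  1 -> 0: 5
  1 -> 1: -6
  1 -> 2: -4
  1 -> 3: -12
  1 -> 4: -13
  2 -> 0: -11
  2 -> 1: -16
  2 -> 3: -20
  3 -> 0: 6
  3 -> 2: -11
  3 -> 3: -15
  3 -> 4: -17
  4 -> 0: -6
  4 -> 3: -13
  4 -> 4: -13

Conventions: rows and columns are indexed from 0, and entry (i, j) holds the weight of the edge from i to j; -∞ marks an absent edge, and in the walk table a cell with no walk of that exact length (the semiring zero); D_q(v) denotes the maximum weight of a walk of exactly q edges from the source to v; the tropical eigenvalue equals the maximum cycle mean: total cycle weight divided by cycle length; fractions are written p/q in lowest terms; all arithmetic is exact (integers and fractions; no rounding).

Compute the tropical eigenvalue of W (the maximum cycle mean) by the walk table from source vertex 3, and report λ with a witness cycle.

q=0: [-∞, -∞, -∞, 0, -∞]
q=1: [6, -∞, -11, -15, -17]
q=2: [1, -11, -26, -8, -13]
q=3: [-2, -16, -15, -13, -18]
q=4: [-7, -19, -20, -16, -21]
q=5: [-10, -24, -23, -21, -26]
Optimal cycle mean attained by: cycle 0->3->0, total (-14) + 6, length 2.
Answer: λ = -4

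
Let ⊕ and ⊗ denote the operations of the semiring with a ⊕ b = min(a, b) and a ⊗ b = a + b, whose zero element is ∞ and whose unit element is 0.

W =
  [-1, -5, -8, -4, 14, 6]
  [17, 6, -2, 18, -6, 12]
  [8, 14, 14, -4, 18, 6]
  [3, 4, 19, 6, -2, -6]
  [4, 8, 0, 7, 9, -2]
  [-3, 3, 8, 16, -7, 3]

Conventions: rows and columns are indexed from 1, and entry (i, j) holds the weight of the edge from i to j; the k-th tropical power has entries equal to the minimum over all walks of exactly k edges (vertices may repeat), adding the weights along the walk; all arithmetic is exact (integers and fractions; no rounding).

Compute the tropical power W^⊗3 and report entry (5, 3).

W^⊗2:
  [-2, -6, -9, -12, -11, -10]
  [-2, 2, -6, -6, 0, -8]
  [-1, 0, 0, 2, -6, -10]
  [-9, -3, -5, -1, -13, -4]
  [-5, -1, -4, -4, -9, 1]
  [-4, -8, -11, -7, -4, -9]
W^⊗3:
  [-13, -8, -11, -13, -17, -18]
  [-11, -7, -10, -10, -15, -12]
  [-13, -7, -9, -5, -17, -8]
  [-10, -14, -17, -13, -11, -15]
  [-6, -10, -13, -9, -7, -11]
  [-12, -9, -12, -15, -16, -13]
Key observation: the optimum is the walk 5->6->1->3, with weight (-2) + (-3) + (-8) = -13.
Optimal value attained by: walk 5->6->1->3.
Answer: (W^⊗3)[5][3] = -13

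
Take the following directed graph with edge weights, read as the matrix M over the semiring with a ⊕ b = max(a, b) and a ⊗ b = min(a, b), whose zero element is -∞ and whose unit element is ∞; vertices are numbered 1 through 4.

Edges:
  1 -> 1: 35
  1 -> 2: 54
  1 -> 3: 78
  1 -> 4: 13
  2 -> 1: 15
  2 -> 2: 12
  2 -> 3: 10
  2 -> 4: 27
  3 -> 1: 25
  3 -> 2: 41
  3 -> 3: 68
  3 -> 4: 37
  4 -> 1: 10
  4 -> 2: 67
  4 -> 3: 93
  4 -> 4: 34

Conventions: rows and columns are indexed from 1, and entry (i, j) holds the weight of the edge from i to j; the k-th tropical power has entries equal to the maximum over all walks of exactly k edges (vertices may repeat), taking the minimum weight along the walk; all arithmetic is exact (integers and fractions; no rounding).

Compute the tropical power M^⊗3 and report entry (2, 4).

M^⊗2:
  [35, 41, 68, 37]
  [15, 27, 27, 27]
  [25, 41, 68, 37]
  [25, 41, 68, 37]
M^⊗3:
  [35, 41, 68, 37]
  [25, 27, 27, 27]
  [25, 41, 68, 37]
  [25, 41, 68, 37]
Key observation: the optimum is the walk 2->4->3->4, with weight 27 min 93 min 37 = 27.
Optimal value attained by: walk 2->4->3->4.
Answer: (M^⊗3)[2][4] = 27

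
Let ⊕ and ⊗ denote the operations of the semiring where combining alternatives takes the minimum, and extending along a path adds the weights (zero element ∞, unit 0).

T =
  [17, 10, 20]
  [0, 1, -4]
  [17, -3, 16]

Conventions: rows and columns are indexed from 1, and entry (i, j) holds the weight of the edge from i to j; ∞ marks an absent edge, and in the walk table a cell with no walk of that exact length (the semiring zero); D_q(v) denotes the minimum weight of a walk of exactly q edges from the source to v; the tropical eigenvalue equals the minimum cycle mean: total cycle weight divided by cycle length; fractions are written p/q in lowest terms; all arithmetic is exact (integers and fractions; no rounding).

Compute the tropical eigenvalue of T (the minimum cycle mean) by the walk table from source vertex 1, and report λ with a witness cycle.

q=0: [0, ∞, ∞]
q=1: [17, 10, 20]
q=2: [10, 11, 6]
q=3: [11, 3, 7]
Optimal cycle mean attained by: cycle 2->3->2, total (-4) + (-3), length 2.
Answer: λ = -7/2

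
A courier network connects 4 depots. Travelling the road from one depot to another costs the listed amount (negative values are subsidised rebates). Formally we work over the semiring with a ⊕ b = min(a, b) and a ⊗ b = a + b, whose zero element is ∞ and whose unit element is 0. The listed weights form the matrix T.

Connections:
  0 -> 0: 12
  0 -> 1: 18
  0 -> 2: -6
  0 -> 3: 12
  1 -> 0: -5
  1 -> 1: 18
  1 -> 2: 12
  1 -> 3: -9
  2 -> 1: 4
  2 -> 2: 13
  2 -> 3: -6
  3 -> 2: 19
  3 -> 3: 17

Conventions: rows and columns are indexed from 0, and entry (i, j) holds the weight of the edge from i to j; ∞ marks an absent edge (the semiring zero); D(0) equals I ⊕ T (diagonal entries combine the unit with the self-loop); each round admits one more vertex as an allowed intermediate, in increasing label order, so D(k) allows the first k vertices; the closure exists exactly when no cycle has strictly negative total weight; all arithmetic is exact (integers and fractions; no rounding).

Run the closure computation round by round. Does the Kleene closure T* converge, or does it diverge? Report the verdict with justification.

D(0):
  [0, 18, -6, 12]
  [-5, 0, 12, -9]
  [∞, 4, 0, -6]
  [∞, ∞, 19, 0]
D(1):
  [0, 18, -6, 12]
  [-5, 0, -11, -9]
  [∞, 4, 0, -6]
  [∞, ∞, 19, 0]
Detection: at round 2, diagonal entry (2, 2) turns strictly negative.
Key observation: the cycle 2->1->0->2 has total weight 4 + (-5) + (-6), which is strictly negative.
Answer: DIVERGES — negative cycle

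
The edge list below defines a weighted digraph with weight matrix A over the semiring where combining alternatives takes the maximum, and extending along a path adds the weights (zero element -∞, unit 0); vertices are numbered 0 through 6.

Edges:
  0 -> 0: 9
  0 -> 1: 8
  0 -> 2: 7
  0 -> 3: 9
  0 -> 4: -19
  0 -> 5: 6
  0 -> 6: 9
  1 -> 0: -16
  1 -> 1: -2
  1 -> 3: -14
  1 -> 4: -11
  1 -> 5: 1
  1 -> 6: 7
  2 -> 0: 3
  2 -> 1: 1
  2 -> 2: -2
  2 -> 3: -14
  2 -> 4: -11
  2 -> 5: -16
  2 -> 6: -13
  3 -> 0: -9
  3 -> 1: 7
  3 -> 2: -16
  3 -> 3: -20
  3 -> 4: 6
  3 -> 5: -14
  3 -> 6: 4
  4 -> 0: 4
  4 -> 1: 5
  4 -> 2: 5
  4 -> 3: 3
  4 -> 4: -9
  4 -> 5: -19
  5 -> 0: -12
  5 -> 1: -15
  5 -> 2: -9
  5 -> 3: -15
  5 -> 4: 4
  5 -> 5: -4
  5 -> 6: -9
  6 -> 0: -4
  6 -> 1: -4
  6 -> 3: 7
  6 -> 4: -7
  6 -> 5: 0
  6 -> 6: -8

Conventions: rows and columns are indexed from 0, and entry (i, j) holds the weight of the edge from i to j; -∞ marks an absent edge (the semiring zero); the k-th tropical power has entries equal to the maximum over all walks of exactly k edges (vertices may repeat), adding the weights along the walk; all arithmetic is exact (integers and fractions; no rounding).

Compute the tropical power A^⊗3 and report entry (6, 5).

A^⊗2:
  [18, 17, 16, 18, 15, 15, 18]
  [3, 3, -6, 14, 5, 7, 5]
  [12, 11, 10, 12, -8, 9, 12]
  [10, 11, 11, 11, -3, 8, 14]
  [13, 12, 11, 13, 9, 10, 13]
  [8, 9, 9, 7, 0, -6, -3]
  [5, 14, 3, 5, 13, 2, 11]
A^⊗3:
  [27, 26, 25, 27, 24, 24, 27]
  [12, 21, 10, 12, 20, 9, 18]
  [21, 20, 19, 21, 18, 18, 21]
  [19, 18, 17, 21, 17, 16, 19]
  [22, 21, 20, 22, 19, 19, 22]
  [17, 16, 15, 17, 13, 14, 17]
  [17, 18, 18, 18, 11, 15, 21]
Key observation: the optimum is the walk 6->3->1->5, with weight 7 + 7 + 1 = 15.
Optimal value attained by: walk 6->3->1->5.
Answer: (A^⊗3)[6][5] = 15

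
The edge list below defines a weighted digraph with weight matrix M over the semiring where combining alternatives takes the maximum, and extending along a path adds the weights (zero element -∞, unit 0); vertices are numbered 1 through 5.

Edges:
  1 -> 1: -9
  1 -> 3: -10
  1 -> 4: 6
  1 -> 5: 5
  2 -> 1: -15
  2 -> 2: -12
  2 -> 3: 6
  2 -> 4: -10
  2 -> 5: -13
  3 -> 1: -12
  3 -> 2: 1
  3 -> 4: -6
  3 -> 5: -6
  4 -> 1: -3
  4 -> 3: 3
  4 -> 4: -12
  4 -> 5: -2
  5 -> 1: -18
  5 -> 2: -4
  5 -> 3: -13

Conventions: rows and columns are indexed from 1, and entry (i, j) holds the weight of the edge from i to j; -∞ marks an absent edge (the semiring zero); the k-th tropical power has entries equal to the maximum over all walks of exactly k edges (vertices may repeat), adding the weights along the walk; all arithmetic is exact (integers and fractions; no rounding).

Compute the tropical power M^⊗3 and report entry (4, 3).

M^⊗2:
  [3, 1, 9, -3, 4]
  [-6, 7, -6, 0, 0]
  [-9, -10, 7, -6, -7]
  [-9, 4, -9, 3, 2]
  [-19, -12, 2, -12, -13]
M^⊗3:
  [-3, 10, 7, 9, 8]
  [-3, -4, 13, 0, -1]
  [-5, 8, -3, 1, 1]
  [0, -2, 10, -3, 1]
  [-10, 3, -6, -4, -4]
Key observation: the optimum is the walk 4->3->2->3, with weight 3 + 1 + 6 = 10.
Optimal value attained by: walk 4->3->2->3.
Answer: (M^⊗3)[4][3] = 10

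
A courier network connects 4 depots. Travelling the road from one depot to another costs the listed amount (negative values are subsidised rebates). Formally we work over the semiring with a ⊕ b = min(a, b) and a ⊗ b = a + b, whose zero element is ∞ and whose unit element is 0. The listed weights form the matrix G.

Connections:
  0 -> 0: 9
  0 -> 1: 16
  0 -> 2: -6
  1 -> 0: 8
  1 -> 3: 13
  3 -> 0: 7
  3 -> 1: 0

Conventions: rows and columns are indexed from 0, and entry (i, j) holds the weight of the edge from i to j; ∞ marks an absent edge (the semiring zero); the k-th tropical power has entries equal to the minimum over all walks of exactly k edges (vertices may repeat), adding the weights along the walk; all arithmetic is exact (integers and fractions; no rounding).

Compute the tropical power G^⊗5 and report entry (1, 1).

G^⊗2:
  [18, 25, 3, 29]
  [17, 13, 2, ∞]
  [∞, ∞, ∞, ∞]
  [8, 23, 1, 13]
G^⊗3:
  [27, 29, 12, 38]
  [21, 33, 11, 26]
  [∞, ∞, ∞, ∞]
  [17, 13, 2, 36]
G^⊗4:
  [36, 38, 21, 42]
  [30, 26, 15, 46]
  [∞, ∞, ∞, ∞]
  [21, 33, 11, 26]
G^⊗5:
  [45, 42, 30, 51]
  [34, 46, 24, 39]
  [∞, ∞, ∞, ∞]
  [30, 26, 15, 46]
Key observation: the optimum is the walk 1->0->0->1->3->1, with weight 8 + 9 + 16 + 13 + 0 = 46.
Optimal value attained by: walk 1->0->0->1->3->1.
Answer: (G^⊗5)[1][1] = 46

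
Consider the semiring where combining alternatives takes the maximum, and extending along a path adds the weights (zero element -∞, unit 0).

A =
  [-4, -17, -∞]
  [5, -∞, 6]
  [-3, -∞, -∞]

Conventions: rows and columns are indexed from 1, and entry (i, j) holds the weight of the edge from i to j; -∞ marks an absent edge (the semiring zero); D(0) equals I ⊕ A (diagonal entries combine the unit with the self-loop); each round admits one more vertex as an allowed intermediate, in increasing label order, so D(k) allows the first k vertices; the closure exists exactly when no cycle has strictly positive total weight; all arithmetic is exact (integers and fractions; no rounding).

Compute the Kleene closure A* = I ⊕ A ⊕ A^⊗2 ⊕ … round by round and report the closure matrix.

D(0):
  [0, -17, -∞]
  [5, 0, 6]
  [-3, -∞, 0]
D(1):
  [0, -17, -∞]
  [5, 0, 6]
  [-3, -20, 0]
D(2):
  [0, -17, -11]
  [5, 0, 6]
  [-3, -20, 0]
D(3):
  [0, -17, -11]
  [5, 0, 6]
  [-3, -20, 0]
Answer: A* = [[0, -17, -11], [5, 0, 6], [-3, -20, 0]]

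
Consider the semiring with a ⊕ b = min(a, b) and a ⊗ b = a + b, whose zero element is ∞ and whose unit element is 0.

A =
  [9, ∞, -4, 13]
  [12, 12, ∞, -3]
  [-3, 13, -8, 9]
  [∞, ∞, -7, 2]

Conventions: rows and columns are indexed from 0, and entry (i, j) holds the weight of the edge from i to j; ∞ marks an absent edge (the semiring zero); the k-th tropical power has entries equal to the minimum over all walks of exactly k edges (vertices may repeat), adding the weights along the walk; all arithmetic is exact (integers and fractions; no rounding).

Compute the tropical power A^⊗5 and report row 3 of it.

A^⊗2:
  [-7, 9, -12, 5]
  [21, 24, -10, -1]
  [-11, 5, -16, 1]
  [-10, 6, -15, 2]
A^⊗3:
  [-15, 1, -20, -3]
  [-13, 3, -18, -1]
  [-19, -3, -24, -7]
  [-18, -2, -23, -6]
A^⊗4:
  [-23, -7, -28, -11]
  [-21, -5, -26, -9]
  [-27, -11, -32, -15]
  [-26, -10, -31, -14]
A^⊗5:
  [-31, -15, -36, -19]
  [-29, -13, -34, -17]
  [-35, -19, -40, -23]
  [-34, -18, -39, -22]
Answer: row 3 of A^⊗5 = [-34, -18, -39, -22]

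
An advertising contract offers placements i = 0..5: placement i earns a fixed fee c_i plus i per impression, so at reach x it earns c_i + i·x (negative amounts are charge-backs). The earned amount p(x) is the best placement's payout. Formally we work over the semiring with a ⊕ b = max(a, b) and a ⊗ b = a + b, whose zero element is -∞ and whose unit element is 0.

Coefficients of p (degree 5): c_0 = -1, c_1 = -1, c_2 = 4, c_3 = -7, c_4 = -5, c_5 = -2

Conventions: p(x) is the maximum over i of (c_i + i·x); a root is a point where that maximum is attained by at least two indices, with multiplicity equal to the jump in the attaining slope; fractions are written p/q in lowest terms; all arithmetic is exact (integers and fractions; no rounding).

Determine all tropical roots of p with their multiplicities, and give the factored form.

hull edge (i=0, c=-1) to (i=2, c=4): slope 5/2, span 2
hull edge (i=2, c=4) to (i=5, c=-2): slope -2, span 3
Factored form: p(x) = -2 ⊗ (x ⊕ (-5/2)) ⊗ (x ⊕ (-5/2)) ⊗ (x ⊕ 2) ⊗ (x ⊕ 2) ⊗ (x ⊕ 2)
Answer: roots = -5/2 (mult 2), 2 (mult 3)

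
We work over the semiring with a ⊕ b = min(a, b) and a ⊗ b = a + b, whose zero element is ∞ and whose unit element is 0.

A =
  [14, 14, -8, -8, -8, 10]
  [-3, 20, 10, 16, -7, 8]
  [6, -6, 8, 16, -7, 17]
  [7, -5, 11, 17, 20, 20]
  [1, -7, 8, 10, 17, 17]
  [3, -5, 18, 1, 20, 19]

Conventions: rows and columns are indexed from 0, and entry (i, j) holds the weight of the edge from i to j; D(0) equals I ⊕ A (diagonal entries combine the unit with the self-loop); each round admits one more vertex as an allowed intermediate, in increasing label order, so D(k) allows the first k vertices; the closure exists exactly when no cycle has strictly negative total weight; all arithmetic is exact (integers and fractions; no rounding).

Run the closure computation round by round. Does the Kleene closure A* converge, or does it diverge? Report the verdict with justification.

D(0):
  [0, 14, -8, -8, -8, 10]
  [-3, 0, 10, 16, -7, 8]
  [6, -6, 0, 16, -7, 17]
  [7, -5, 11, 0, 20, 20]
  [1, -7, 8, 10, 0, 17]
  [3, -5, 18, 1, 20, 0]
Detection: at round 1, diagonal entry (2, 2) turns strictly negative.
Key observation: the cycle 2->0->2 has total weight 6 + (-8), which is strictly negative.
Answer: DIVERGES — negative cycle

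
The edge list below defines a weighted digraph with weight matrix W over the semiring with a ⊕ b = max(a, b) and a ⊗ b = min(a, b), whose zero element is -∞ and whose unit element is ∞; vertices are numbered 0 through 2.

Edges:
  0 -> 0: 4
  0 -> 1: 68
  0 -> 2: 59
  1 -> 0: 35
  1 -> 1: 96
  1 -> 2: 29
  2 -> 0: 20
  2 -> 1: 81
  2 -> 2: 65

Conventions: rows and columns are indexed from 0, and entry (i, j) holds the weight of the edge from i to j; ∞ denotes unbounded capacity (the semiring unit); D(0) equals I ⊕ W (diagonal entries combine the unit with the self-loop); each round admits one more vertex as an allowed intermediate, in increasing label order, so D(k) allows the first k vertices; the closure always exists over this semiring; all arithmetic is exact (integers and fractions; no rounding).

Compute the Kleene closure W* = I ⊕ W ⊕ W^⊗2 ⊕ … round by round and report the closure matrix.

D(0):
  [∞, 68, 59]
  [35, ∞, 29]
  [20, 81, ∞]
D(1):
  [∞, 68, 59]
  [35, ∞, 35]
  [20, 81, ∞]
D(2):
  [∞, 68, 59]
  [35, ∞, 35]
  [35, 81, ∞]
D(3):
  [∞, 68, 59]
  [35, ∞, 35]
  [35, 81, ∞]
Answer: W* = [[∞, 68, 59], [35, ∞, 35], [35, 81, ∞]]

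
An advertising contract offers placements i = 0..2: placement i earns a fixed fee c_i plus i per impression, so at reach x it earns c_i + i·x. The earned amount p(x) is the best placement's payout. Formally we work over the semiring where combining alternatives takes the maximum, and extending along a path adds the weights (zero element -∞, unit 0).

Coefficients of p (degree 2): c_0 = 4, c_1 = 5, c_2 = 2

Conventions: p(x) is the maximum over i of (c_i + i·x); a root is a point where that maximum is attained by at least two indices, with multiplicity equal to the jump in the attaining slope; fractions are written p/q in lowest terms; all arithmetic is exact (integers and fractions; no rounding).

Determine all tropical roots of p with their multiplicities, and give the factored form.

hull edge (i=0, c=4) to (i=1, c=5): slope 1, span 1
hull edge (i=1, c=5) to (i=2, c=2): slope -3, span 1
Factored form: p(x) = 2 ⊗ (x ⊕ (-1)) ⊗ (x ⊕ 3)
Answer: roots = -1 (mult 1), 3 (mult 1)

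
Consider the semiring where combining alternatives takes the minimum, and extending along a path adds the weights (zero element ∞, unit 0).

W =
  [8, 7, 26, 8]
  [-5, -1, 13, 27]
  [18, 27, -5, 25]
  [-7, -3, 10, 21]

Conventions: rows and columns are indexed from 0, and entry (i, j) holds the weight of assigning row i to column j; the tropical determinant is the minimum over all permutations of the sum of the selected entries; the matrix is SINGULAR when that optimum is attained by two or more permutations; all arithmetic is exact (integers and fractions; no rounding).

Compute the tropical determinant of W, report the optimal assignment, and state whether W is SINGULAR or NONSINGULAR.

σ = (0, 1, 2, 3): 8 + (-1) + (-5) + 21 = 23
σ = (0, 1, 3, 2): 8 + (-1) + 25 + 10 = 42
σ = (0, 2, 1, 3): 8 + 13 + 27 + 21 = 69
σ = (0, 2, 3, 1): 8 + 13 + 25 + (-3) = 43
σ = (0, 3, 1, 2): 8 + 27 + 27 + 10 = 72
σ = (0, 3, 2, 1): 8 + 27 + (-5) + (-3) = 27
σ = (1, 0, 2, 3): 7 + (-5) + (-5) + 21 = 18
σ = (1, 0, 3, 2): 7 + (-5) + 25 + 10 = 37
σ = (1, 2, 0, 3): 7 + 13 + 18 + 21 = 59
σ = (1, 2, 3, 0): 7 + 13 + 25 + (-7) = 38
σ = (1, 3, 0, 2): 7 + 27 + 18 + 10 = 62
σ = (1, 3, 2, 0): 7 + 27 + (-5) + (-7) = 22
σ = (2, 0, 1, 3): 26 + (-5) + 27 + 21 = 69
σ = (2, 0, 3, 1): 26 + (-5) + 25 + (-3) = 43
σ = (2, 1, 0, 3): 26 + (-1) + 18 + 21 = 64
σ = (2, 1, 3, 0): 26 + (-1) + 25 + (-7) = 43
σ = (2, 3, 0, 1): 26 + 27 + 18 + (-3) = 68
σ = (2, 3, 1, 0): 26 + 27 + 27 + (-7) = 73
σ = (3, 0, 1, 2): 8 + (-5) + 27 + 10 = 40
σ = (3, 0, 2, 1): 8 + (-5) + (-5) + (-3) = -5
σ = (3, 1, 0, 2): 8 + (-1) + 18 + 10 = 35
σ = (3, 1, 2, 0): 8 + (-1) + (-5) + (-7) = -5
σ = (3, 2, 0, 1): 8 + 13 + 18 + (-3) = 36
σ = (3, 2, 1, 0): 8 + 13 + 27 + (-7) = 41
Optimal value attained by: σ = (3, 0, 2, 1).
Answer: det⊕(W) = -5; verdict: SINGULAR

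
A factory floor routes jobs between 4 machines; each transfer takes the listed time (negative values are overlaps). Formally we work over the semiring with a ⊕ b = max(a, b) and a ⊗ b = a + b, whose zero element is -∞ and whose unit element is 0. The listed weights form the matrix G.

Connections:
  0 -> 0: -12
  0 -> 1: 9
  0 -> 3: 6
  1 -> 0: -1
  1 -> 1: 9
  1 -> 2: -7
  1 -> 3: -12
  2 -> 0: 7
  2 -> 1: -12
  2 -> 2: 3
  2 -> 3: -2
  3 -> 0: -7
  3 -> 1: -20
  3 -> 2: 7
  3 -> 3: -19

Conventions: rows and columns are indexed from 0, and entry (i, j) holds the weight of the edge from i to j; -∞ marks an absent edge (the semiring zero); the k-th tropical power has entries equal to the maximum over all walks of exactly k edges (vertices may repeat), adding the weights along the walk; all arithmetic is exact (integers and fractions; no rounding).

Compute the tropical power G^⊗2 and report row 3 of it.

G^⊗2:
  [8, 18, 13, -3]
  [8, 18, 2, 5]
  [10, 16, 6, 13]
  [14, 2, 10, 5]
Answer: row 3 of G^⊗2 = [14, 2, 10, 5]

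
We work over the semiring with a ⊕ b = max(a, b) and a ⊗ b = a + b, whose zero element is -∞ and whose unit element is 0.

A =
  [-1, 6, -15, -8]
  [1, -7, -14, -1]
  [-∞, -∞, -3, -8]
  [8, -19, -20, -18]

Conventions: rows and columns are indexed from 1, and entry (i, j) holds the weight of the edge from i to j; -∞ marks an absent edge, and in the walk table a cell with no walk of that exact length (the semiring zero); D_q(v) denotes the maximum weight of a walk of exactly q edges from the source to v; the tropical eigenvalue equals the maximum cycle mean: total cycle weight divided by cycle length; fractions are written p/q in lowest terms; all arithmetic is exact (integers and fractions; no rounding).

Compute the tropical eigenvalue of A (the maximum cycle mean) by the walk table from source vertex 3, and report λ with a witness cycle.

q=0: [-∞, -∞, 0, -∞]
q=1: [-∞, -∞, -3, -8]
q=2: [0, -27, -6, -11]
q=3: [-1, 6, -9, -8]
q=4: [7, 5, -8, 5]
Optimal cycle mean attained by: cycle 1->2->4->1, total 6 + (-1) + 8, length 3.
Answer: λ = 13/3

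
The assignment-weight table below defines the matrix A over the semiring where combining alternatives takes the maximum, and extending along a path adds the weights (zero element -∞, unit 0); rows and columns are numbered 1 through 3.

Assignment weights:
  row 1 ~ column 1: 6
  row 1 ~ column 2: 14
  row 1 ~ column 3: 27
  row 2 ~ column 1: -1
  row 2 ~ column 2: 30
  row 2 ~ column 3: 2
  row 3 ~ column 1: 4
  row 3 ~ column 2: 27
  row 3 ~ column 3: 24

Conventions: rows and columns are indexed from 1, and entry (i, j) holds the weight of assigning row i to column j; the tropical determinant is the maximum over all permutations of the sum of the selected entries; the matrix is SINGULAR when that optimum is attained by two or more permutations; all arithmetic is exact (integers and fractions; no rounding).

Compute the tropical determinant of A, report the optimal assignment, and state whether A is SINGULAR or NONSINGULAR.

σ = (1, 2, 3): 6 + 30 + 24 = 60
σ = (1, 3, 2): 6 + 2 + 27 = 35
σ = (2, 1, 3): 14 + (-1) + 24 = 37
σ = (2, 3, 1): 14 + 2 + 4 = 20
σ = (3, 1, 2): 27 + (-1) + 27 = 53
σ = (3, 2, 1): 27 + 30 + 4 = 61
Optimal value attained by: σ = (3, 2, 1).
Answer: det⊕(A) = 61; verdict: NONSINGULAR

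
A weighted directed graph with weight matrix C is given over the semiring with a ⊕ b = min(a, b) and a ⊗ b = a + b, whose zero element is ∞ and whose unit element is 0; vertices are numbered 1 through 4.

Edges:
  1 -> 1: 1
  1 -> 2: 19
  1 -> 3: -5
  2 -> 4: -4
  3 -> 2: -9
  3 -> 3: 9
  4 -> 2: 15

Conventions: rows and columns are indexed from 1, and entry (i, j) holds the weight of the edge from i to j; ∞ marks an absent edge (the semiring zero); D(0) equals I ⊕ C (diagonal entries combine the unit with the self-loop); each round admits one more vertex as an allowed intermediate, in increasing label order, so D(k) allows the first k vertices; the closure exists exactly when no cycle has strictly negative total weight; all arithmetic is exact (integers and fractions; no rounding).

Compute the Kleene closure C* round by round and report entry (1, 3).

D(0):
  [0, 19, -5, ∞]
  [∞, 0, ∞, -4]
  [∞, -9, 0, ∞]
  [∞, 15, ∞, 0]
D(1):
  [0, 19, -5, ∞]
  [∞, 0, ∞, -4]
  [∞, -9, 0, ∞]
  [∞, 15, ∞, 0]
D(2):
  [0, 19, -5, 15]
  [∞, 0, ∞, -4]
  [∞, -9, 0, -13]
  [∞, 15, ∞, 0]
D(3):
  [0, -14, -5, -18]
  [∞, 0, ∞, -4]
  [∞, -9, 0, -13]
  [∞, 15, ∞, 0]
D(4):
  [0, -14, -5, -18]
  [∞, 0, ∞, -4]
  [∞, -9, 0, -13]
  [∞, 15, ∞, 0]
Answer: C*[1][3] = -5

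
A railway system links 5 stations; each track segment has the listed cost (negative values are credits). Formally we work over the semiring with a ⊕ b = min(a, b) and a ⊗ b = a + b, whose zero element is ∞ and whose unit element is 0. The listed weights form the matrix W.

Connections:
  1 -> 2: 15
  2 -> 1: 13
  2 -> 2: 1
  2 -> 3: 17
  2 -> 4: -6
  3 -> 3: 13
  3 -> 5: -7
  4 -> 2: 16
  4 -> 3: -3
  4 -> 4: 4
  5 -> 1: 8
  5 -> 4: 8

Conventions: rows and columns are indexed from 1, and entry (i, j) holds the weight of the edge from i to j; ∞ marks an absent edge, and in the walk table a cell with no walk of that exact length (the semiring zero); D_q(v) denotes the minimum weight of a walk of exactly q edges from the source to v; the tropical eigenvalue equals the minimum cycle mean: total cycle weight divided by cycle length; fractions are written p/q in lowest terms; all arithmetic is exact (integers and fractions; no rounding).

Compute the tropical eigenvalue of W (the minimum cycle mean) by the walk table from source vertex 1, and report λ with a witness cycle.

q=0: [0, ∞, ∞, ∞, ∞]
q=1: [∞, 15, ∞, ∞, ∞]
q=2: [28, 16, 32, 9, ∞]
q=3: [29, 17, 6, 10, 25]
q=4: [30, 18, 7, 11, -1]
q=5: [7, 19, 8, 7, 0]
Optimal cycle mean attained by: cycle 3->5->4->3, total (-7) + 8 + (-3), length 3.
Answer: λ = -2/3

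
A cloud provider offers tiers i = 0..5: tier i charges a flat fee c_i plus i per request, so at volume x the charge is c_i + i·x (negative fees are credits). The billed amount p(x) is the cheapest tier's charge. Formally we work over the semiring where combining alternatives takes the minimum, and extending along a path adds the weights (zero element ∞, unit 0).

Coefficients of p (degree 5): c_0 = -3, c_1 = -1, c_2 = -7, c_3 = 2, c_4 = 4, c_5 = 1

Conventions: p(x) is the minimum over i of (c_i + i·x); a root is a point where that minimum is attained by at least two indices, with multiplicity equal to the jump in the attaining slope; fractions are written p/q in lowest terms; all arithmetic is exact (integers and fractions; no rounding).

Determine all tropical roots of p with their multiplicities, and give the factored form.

hull edge (i=0, c=-3) to (i=2, c=-7): slope -2, span 2
hull edge (i=2, c=-7) to (i=5, c=1): slope 8/3, span 3
Factored form: p(x) = 1 ⊗ (x ⊕ (-8/3)) ⊗ (x ⊕ (-8/3)) ⊗ (x ⊕ (-8/3)) ⊗ (x ⊕ 2) ⊗ (x ⊕ 2)
Answer: roots = -8/3 (mult 3), 2 (mult 2)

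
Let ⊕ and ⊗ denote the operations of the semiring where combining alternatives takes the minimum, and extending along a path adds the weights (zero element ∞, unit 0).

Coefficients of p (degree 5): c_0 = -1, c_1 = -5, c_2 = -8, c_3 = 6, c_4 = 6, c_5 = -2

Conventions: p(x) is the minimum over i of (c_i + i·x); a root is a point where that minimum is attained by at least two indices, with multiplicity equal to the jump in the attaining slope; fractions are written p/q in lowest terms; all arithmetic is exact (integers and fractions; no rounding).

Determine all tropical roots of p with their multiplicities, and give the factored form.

hull edge (i=0, c=-1) to (i=1, c=-5): slope -4, span 1
hull edge (i=1, c=-5) to (i=2, c=-8): slope -3, span 1
hull edge (i=2, c=-8) to (i=5, c=-2): slope 2, span 3
Factored form: p(x) = -2 ⊗ (x ⊕ (-2)) ⊗ (x ⊕ (-2)) ⊗ (x ⊕ (-2)) ⊗ (x ⊕ 3) ⊗ (x ⊕ 4)
Answer: roots = -2 (mult 3), 3 (mult 1), 4 (mult 1)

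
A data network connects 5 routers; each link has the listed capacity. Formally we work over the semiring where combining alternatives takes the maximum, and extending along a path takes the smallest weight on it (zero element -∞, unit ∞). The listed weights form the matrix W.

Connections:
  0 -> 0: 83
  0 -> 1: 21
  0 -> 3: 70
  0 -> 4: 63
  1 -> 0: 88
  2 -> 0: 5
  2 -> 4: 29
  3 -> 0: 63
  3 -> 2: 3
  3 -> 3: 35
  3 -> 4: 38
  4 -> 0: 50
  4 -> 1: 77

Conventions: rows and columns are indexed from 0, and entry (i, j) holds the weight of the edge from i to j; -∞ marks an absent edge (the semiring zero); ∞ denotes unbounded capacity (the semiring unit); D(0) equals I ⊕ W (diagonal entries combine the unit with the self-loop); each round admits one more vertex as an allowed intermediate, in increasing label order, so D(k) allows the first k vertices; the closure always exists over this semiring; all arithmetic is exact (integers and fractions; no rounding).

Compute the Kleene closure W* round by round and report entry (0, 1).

D(0):
  [∞, 21, -∞, 70, 63]
  [88, ∞, -∞, -∞, -∞]
  [5, -∞, ∞, -∞, 29]
  [63, -∞, 3, ∞, 38]
  [50, 77, -∞, -∞, ∞]
D(1):
  [∞, 21, -∞, 70, 63]
  [88, ∞, -∞, 70, 63]
  [5, 5, ∞, 5, 29]
  [63, 21, 3, ∞, 63]
  [50, 77, -∞, 50, ∞]
D(2):
  [∞, 21, -∞, 70, 63]
  [88, ∞, -∞, 70, 63]
  [5, 5, ∞, 5, 29]
  [63, 21, 3, ∞, 63]
  [77, 77, -∞, 70, ∞]
D(3):
  [∞, 21, -∞, 70, 63]
  [88, ∞, -∞, 70, 63]
  [5, 5, ∞, 5, 29]
  [63, 21, 3, ∞, 63]
  [77, 77, -∞, 70, ∞]
D(4):
  [∞, 21, 3, 70, 63]
  [88, ∞, 3, 70, 63]
  [5, 5, ∞, 5, 29]
  [63, 21, 3, ∞, 63]
  [77, 77, 3, 70, ∞]
D(5):
  [∞, 63, 3, 70, 63]
  [88, ∞, 3, 70, 63]
  [29, 29, ∞, 29, 29]
  [63, 63, 3, ∞, 63]
  [77, 77, 3, 70, ∞]
Answer: W*[0][1] = 63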